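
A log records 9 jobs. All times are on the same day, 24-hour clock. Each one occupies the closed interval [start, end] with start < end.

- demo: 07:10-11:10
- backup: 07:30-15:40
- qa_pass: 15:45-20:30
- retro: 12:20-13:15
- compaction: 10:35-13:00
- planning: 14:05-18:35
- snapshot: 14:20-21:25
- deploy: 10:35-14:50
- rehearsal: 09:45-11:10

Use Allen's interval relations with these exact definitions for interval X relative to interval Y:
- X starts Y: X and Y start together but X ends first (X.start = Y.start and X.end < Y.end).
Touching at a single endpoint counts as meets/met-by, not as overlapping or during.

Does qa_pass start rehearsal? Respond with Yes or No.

qa_pass = [15:45, 20:30], rehearsal = [09:45, 11:10].
Actual relation of qa_pass to rehearsal: after.
Asked whether 'starts' holds → No.

No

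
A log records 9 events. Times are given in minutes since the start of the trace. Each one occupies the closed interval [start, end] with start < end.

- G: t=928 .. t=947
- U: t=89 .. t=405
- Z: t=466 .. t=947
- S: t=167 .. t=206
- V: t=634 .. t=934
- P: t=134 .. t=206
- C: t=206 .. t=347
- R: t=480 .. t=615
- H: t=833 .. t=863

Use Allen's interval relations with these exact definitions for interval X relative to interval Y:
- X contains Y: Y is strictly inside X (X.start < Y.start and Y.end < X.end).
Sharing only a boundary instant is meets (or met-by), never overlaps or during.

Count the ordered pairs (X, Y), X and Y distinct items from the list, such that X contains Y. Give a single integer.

7

Checking all 72 ordered pairs for relation 'contains'; matching pairs in alphabetical order:
(U, C): U contains C ✓
(U, P): U contains P ✓
(U, S): U contains S ✓
(V, H): V contains H ✓
(Z, H): Z contains H ✓
(Z, R): Z contains R ✓
(Z, V): Z contains V ✓
Count: 7.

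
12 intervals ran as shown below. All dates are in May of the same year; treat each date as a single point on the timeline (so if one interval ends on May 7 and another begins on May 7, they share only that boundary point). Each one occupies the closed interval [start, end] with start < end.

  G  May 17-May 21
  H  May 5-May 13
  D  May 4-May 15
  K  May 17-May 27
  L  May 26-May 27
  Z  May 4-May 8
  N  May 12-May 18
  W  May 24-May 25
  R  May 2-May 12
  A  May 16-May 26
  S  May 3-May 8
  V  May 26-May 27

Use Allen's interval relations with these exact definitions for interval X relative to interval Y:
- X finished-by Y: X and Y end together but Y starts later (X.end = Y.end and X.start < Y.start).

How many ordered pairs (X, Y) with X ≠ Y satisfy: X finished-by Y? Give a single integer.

Checking all 132 ordered pairs for relation 'finished-by'; matching pairs in alphabetical order:
(K, L): K finished-by L ✓
(K, V): K finished-by V ✓
(S, Z): S finished-by Z ✓
Count: 3.

3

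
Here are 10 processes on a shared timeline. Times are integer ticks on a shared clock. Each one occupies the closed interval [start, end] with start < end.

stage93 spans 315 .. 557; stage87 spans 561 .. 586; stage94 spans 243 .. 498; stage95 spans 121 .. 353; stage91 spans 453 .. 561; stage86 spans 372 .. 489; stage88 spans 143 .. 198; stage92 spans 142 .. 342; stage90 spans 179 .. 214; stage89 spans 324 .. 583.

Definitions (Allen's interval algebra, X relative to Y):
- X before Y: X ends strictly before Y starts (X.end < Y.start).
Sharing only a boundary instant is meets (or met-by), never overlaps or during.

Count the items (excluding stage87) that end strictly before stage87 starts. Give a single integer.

Target stage87 = [561, 586].
stage86 [372, 489] → before → counts.
stage88 [143, 198] → before → counts.
stage89 [324, 583] → overlaps → no.
stage90 [179, 214] → before → counts.
stage91 [453, 561] → meets → no.
stage92 [142, 342] → before → counts.
stage93 [315, 557] → before → counts.
stage94 [243, 498] → before → counts.
stage95 [121, 353] → before → counts.
Total: 7.

7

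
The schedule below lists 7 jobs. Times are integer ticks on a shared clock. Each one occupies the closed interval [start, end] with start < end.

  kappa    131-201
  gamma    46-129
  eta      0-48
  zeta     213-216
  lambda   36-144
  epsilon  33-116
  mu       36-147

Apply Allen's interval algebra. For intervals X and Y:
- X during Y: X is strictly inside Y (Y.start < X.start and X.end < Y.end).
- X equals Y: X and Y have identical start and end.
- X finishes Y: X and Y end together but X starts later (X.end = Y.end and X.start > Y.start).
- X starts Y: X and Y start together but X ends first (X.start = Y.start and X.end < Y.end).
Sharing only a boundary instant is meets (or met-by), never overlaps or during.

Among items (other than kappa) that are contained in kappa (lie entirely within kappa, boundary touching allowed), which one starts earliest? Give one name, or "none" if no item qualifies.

none

Target kappa = [131, 201].
epsilon [33, 116] → before → excluded.
eta [0, 48] → before → excluded.
gamma [46, 129] → before → excluded.
lambda [36, 144] → overlaps → excluded.
mu [36, 147] → overlaps → excluded.
zeta [213, 216] → after → excluded.
No candidates → none.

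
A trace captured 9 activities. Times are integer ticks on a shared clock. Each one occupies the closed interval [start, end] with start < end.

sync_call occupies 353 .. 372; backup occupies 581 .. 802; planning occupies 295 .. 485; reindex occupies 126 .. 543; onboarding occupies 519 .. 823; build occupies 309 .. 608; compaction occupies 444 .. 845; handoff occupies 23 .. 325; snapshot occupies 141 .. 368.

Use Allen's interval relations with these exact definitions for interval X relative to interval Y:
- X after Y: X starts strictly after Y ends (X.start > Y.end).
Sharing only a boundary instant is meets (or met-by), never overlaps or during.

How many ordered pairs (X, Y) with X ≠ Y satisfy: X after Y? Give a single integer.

13

Checking all 72 ordered pairs for relation 'after'; matching pairs in alphabetical order:
(backup, handoff): backup after handoff ✓
(backup, planning): backup after planning ✓
(backup, reindex): backup after reindex ✓
(backup, snapshot): backup after snapshot ✓
(backup, sync_call): backup after sync_call ✓
(compaction, handoff): compaction after handoff ✓
(compaction, snapshot): compaction after snapshot ✓
(compaction, sync_call): compaction after sync_call ✓
(onboarding, handoff): onboarding after handoff ✓
(onboarding, planning): onboarding after planning ✓
(onboarding, snapshot): onboarding after snapshot ✓
(onboarding, sync_call): onboarding after sync_call ✓
(sync_call, handoff): sync_call after handoff ✓
Count: 13.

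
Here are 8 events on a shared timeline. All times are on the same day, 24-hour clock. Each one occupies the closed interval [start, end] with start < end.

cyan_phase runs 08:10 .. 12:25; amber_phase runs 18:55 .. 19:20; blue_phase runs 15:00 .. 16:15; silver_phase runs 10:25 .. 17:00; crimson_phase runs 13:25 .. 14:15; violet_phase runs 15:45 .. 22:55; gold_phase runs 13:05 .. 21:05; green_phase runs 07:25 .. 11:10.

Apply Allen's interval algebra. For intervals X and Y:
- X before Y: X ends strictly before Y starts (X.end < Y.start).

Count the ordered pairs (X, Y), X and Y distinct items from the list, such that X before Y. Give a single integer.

Checking all 56 ordered pairs for relation 'before'; matching pairs in alphabetical order:
(blue_phase, amber_phase): blue_phase before amber_phase ✓
(crimson_phase, amber_phase): crimson_phase before amber_phase ✓
(crimson_phase, blue_phase): crimson_phase before blue_phase ✓
(crimson_phase, violet_phase): crimson_phase before violet_phase ✓
(cyan_phase, amber_phase): cyan_phase before amber_phase ✓
(cyan_phase, blue_phase): cyan_phase before blue_phase ✓
(cyan_phase, crimson_phase): cyan_phase before crimson_phase ✓
(cyan_phase, gold_phase): cyan_phase before gold_phase ✓
(cyan_phase, violet_phase): cyan_phase before violet_phase ✓
(green_phase, amber_phase): green_phase before amber_phase ✓
(green_phase, blue_phase): green_phase before blue_phase ✓
(green_phase, crimson_phase): green_phase before crimson_phase ✓
(green_phase, gold_phase): green_phase before gold_phase ✓
(green_phase, violet_phase): green_phase before violet_phase ✓
(silver_phase, amber_phase): silver_phase before amber_phase ✓
Count: 15.

15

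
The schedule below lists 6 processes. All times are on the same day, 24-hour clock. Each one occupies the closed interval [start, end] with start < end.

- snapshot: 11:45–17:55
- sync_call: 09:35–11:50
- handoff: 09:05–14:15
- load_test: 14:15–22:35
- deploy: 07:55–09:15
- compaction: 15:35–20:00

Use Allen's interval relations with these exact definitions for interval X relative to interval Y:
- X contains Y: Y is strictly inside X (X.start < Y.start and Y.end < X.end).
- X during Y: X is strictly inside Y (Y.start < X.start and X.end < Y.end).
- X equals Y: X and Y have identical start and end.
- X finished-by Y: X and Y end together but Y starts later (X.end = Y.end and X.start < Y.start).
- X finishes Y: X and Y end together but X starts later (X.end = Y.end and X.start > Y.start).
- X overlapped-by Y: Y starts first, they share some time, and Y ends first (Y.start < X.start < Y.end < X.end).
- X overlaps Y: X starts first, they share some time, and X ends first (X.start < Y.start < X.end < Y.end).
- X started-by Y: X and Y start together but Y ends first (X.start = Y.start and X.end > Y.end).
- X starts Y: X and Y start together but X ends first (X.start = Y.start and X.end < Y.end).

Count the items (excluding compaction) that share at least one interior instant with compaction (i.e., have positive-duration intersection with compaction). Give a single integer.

2

Target compaction = [15:35, 20:00].
deploy [07:55, 09:15] → before → no.
handoff [09:05, 14:15] → before → no.
load_test [14:15, 22:35] → contains → counts.
snapshot [11:45, 17:55] → overlaps → counts.
sync_call [09:35, 11:50] → before → no.
Total: 2.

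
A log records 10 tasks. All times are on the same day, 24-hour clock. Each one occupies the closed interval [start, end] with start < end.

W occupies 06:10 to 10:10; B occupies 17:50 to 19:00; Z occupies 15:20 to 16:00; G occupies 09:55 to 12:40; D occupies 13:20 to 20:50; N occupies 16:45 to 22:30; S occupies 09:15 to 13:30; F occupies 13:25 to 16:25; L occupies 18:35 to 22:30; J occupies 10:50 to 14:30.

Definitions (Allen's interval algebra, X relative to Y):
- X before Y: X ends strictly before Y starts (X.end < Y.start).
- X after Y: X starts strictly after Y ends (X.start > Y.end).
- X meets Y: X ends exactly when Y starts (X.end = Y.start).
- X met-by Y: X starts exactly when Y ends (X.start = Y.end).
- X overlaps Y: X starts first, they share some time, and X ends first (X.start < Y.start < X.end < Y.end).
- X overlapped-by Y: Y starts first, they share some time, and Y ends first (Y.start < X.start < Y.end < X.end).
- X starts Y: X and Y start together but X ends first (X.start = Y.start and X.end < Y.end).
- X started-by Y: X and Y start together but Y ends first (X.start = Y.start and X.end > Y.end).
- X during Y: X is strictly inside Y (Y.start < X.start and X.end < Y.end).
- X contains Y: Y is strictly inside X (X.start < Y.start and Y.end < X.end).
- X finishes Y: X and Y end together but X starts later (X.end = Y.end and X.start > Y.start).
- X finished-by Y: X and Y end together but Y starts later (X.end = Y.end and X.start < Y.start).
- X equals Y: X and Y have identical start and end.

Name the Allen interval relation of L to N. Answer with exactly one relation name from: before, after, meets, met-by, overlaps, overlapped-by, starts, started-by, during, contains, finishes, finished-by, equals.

finishes

L = [18:35, 22:30]; N = [16:45, 22:30].
Compare endpoints: L.start > N.start, L.start < N.end, L.end > N.start, L.end = N.end.
That pattern is 'finishes'.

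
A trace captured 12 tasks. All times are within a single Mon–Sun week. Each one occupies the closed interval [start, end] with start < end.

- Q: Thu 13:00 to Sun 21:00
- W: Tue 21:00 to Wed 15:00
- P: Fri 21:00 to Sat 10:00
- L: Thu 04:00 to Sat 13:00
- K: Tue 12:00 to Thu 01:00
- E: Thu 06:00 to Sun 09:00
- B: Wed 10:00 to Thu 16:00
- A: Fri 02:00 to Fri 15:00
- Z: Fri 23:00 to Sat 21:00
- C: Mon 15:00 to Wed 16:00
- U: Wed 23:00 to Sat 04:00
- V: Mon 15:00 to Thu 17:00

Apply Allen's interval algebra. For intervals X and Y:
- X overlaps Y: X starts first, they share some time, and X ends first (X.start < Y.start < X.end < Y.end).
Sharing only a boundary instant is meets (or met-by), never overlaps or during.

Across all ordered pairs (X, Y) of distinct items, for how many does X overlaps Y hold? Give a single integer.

23

Checking all 132 ordered pairs for relation 'overlaps'; matching pairs in alphabetical order:
(B, E): B overlaps E ✓
(B, L): B overlaps L ✓
(B, Q): B overlaps Q ✓
(B, U): B overlaps U ✓
(C, B): C overlaps B ✓
(C, K): C overlaps K ✓
(E, Q): E overlaps Q ✓
(K, B): K overlaps B ✓
(K, U): K overlaps U ✓
(L, E): L overlaps E ✓
(L, Q): L overlaps Q ✓
(L, Z): L overlaps Z ✓
(P, Z): P overlaps Z ✓
(U, E): U overlaps E ✓
(U, L): U overlaps L ✓
(U, P): U overlaps P ✓
(U, Q): U overlaps Q ✓
(U, Z): U overlaps Z ✓
(V, E): V overlaps E ✓
(V, L): V overlaps L ✓
(V, Q): V overlaps Q ✓
(V, U): V overlaps U ✓
(W, B): W overlaps B ✓
Count: 23.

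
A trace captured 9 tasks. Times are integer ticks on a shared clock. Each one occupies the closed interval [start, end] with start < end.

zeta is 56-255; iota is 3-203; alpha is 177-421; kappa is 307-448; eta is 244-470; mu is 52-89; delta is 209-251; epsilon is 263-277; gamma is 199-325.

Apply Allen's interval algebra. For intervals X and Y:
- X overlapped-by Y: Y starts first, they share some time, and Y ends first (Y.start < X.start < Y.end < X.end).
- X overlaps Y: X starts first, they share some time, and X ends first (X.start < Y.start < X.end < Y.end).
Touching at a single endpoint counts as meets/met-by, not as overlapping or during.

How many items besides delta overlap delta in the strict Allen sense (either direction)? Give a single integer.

Target delta = [209, 251].
alpha [177, 421] → contains → no.
epsilon [263, 277] → after → no.
eta [244, 470] → overlapped-by → counts.
gamma [199, 325] → contains → no.
iota [3, 203] → before → no.
kappa [307, 448] → after → no.
mu [52, 89] → before → no.
zeta [56, 255] → contains → no.
Total: 1.

1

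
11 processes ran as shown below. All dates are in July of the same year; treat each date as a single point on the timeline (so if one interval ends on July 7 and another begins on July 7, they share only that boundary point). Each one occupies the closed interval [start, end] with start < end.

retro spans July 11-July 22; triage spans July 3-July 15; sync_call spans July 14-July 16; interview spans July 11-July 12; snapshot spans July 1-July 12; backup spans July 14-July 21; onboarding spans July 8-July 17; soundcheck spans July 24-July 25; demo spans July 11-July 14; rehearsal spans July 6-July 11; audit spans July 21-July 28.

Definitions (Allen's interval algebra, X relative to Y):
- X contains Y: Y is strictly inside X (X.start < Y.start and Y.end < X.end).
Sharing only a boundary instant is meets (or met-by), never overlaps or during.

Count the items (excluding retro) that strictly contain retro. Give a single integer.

Target retro = [July 11, July 22].
audit [July 21, July 28] → overlapped-by → no.
backup [July 14, July 21] → during → no.
demo [July 11, July 14] → starts → no.
interview [July 11, July 12] → starts → no.
onboarding [July 8, July 17] → overlaps → no.
rehearsal [July 6, July 11] → meets → no.
snapshot [July 1, July 12] → overlaps → no.
soundcheck [July 24, July 25] → after → no.
sync_call [July 14, July 16] → during → no.
triage [July 3, July 15] → overlaps → no.
Total: 0.

0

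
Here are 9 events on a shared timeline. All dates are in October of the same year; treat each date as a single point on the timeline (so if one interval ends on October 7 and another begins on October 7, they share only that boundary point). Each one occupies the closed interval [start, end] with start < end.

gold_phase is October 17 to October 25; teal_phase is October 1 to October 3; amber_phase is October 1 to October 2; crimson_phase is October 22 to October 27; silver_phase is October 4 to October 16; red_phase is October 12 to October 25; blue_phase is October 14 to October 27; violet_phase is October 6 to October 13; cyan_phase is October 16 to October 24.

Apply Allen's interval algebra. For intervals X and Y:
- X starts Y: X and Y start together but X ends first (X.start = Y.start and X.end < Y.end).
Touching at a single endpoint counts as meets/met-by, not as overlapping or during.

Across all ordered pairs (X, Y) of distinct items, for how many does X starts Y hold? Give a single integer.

Checking all 72 ordered pairs for relation 'starts'; matching pairs in alphabetical order:
(amber_phase, teal_phase): amber_phase starts teal_phase ✓
Count: 1.

1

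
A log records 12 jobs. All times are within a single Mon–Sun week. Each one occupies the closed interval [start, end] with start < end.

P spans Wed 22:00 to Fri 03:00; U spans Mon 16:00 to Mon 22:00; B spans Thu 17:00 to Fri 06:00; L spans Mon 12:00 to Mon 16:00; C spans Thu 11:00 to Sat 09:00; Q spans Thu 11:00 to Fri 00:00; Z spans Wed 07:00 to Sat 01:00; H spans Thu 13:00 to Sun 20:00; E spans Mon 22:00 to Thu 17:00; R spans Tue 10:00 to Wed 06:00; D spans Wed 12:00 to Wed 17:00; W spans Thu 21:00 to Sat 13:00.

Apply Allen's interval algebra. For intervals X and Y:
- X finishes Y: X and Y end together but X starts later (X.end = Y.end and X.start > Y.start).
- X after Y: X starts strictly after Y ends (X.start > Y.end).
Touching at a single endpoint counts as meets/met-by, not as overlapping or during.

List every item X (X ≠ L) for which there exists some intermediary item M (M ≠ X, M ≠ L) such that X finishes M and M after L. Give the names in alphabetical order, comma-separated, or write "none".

Target L = [Mon 12:00, Mon 16:00].
Intermediaries M with M after L: B, C, D, E, H, P, Q, R, W, Z.
Via B — items with X finishes B: none.
Via C — items with X finishes C: none.
Via D — items with X finishes D: none.
Via E — items with X finishes E: none.
Via H — items with X finishes H: none.
Via P — items with X finishes P: none.
Via Q — items with X finishes Q: none.
Via R — items with X finishes R: none.
Via W — items with X finishes W: none.
Via Z — items with X finishes Z: none.
Union: none.

none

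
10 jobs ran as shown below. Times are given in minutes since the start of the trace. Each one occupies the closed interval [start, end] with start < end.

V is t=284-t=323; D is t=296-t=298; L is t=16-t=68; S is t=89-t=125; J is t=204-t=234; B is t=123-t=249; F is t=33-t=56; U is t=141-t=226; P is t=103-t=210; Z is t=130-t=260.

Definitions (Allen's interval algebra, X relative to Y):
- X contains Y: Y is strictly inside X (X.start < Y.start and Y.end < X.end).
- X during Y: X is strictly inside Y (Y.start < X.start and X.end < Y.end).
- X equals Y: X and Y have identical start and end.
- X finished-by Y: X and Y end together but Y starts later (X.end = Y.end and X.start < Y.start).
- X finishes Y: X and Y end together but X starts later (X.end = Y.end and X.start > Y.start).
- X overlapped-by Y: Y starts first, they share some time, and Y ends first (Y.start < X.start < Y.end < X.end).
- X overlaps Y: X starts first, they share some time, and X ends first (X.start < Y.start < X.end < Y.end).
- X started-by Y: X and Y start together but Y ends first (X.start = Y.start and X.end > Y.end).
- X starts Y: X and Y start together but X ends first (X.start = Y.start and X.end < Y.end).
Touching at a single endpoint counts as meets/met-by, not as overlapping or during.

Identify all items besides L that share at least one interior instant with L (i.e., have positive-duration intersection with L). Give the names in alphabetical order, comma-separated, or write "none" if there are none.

Target L = [t=16, t=68].
B [t=123, t=249] → after → no.
D [t=296, t=298] → after → no.
F [t=33, t=56] → during → yes.
J [t=204, t=234] → after → no.
P [t=103, t=210] → after → no.
S [t=89, t=125] → after → no.
U [t=141, t=226] → after → no.
V [t=284, t=323] → after → no.
Z [t=130, t=260] → after → no.
Result: F.

F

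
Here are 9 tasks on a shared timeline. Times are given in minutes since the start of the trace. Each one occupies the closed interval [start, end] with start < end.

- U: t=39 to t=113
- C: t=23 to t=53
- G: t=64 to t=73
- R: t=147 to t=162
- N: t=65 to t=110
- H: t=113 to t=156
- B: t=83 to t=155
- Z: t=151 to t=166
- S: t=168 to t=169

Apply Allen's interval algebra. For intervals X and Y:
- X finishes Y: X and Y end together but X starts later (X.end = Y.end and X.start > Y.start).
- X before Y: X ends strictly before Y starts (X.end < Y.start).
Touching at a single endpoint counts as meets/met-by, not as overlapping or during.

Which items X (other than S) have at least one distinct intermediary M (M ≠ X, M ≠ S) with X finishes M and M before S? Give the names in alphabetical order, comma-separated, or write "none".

none

Target S = [t=168, t=169].
Intermediaries M with M before S: B, C, G, H, N, R, U, Z.
Via B — items with X finishes B: none.
Via C — items with X finishes C: none.
Via G — items with X finishes G: none.
Via H — items with X finishes H: none.
Via N — items with X finishes N: none.
Via R — items with X finishes R: none.
Via U — items with X finishes U: none.
Via Z — items with X finishes Z: none.
Union: none.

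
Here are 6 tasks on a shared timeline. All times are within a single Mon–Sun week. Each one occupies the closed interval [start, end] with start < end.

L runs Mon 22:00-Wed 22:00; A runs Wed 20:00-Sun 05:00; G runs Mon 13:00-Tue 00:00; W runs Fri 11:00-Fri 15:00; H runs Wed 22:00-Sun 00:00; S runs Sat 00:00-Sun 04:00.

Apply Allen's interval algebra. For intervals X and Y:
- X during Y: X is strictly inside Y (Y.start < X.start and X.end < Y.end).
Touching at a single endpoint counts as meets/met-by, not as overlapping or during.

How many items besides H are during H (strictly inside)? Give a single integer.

1

Target H = [Wed 22:00, Sun 00:00].
A [Wed 20:00, Sun 05:00] → contains → no.
G [Mon 13:00, Tue 00:00] → before → no.
L [Mon 22:00, Wed 22:00] → meets → no.
S [Sat 00:00, Sun 04:00] → overlapped-by → no.
W [Fri 11:00, Fri 15:00] → during → counts.
Total: 1.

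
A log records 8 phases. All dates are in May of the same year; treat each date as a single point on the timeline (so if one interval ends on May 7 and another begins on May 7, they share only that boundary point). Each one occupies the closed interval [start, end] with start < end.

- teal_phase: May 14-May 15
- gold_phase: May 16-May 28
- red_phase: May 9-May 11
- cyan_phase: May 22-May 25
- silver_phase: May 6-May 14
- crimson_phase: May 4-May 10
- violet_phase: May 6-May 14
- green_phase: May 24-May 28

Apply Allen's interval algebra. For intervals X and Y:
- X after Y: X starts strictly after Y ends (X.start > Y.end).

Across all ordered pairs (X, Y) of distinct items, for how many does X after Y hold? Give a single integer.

17

Checking all 56 ordered pairs for relation 'after'; matching pairs in alphabetical order:
(cyan_phase, crimson_phase): cyan_phase after crimson_phase ✓
(cyan_phase, red_phase): cyan_phase after red_phase ✓
(cyan_phase, silver_phase): cyan_phase after silver_phase ✓
(cyan_phase, teal_phase): cyan_phase after teal_phase ✓
(cyan_phase, violet_phase): cyan_phase after violet_phase ✓
(gold_phase, crimson_phase): gold_phase after crimson_phase ✓
(gold_phase, red_phase): gold_phase after red_phase ✓
(gold_phase, silver_phase): gold_phase after silver_phase ✓
(gold_phase, teal_phase): gold_phase after teal_phase ✓
(gold_phase, violet_phase): gold_phase after violet_phase ✓
(green_phase, crimson_phase): green_phase after crimson_phase ✓
(green_phase, red_phase): green_phase after red_phase ✓
(green_phase, silver_phase): green_phase after silver_phase ✓
(green_phase, teal_phase): green_phase after teal_phase ✓
(green_phase, violet_phase): green_phase after violet_phase ✓
(teal_phase, crimson_phase): teal_phase after crimson_phase ✓
(teal_phase, red_phase): teal_phase after red_phase ✓
Count: 17.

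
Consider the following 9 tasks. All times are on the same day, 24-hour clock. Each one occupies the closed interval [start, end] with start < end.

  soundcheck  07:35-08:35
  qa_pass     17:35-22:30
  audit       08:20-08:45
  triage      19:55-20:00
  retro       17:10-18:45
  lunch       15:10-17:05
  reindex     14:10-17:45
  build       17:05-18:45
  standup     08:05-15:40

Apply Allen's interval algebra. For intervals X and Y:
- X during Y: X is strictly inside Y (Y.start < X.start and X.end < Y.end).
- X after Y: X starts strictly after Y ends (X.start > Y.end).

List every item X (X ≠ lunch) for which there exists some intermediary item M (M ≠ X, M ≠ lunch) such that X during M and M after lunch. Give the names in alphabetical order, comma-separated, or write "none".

Target lunch = [15:10, 17:05].
Intermediaries M with M after lunch: qa_pass, retro, triage.
Via qa_pass — items with X during qa_pass: triage.
Via retro — items with X during retro: none.
Via triage — items with X during triage: none.
Union: triage.

triage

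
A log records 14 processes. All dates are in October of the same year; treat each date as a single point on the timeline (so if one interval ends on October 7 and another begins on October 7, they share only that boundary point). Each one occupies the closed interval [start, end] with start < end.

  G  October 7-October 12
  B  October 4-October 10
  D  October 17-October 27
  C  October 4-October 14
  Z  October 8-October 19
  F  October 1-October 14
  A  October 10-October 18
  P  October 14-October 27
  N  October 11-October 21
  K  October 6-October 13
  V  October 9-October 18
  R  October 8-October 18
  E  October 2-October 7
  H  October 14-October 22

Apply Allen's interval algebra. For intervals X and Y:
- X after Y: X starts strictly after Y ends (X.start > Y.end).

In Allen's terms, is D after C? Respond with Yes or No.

D = [October 17, October 27], C = [October 4, October 14].
Actual relation of D to C: after.
Asked whether 'after' holds → Yes.

Yes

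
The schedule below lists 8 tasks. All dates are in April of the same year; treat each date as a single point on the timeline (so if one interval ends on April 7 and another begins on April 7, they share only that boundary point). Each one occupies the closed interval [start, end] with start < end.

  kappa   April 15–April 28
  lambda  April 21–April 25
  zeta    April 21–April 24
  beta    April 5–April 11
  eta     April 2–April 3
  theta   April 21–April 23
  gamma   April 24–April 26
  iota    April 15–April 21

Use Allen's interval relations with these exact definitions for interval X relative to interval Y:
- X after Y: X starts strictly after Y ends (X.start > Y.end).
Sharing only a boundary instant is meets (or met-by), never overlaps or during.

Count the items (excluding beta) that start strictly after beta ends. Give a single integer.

Target beta = [April 5, April 11].
eta [April 2, April 3] → before → no.
gamma [April 24, April 26] → after → counts.
iota [April 15, April 21] → after → counts.
kappa [April 15, April 28] → after → counts.
lambda [April 21, April 25] → after → counts.
theta [April 21, April 23] → after → counts.
zeta [April 21, April 24] → after → counts.
Total: 6.

6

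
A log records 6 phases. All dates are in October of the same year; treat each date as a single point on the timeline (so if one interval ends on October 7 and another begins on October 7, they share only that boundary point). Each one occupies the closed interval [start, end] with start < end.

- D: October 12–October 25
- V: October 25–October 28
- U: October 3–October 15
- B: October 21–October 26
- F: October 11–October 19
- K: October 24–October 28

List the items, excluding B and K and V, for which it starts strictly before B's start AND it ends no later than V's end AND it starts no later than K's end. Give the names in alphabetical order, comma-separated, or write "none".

D, F, U

Conditions: its start is strictly before B's start (X.start < October 21) AND its end is no later than V's end (X.end <= October 28) AND its start is no later than K's end (X.start <= October 28).
D: start October 12 < October 21? ✓; end October 25 <= October 28? ✓; start October 12 <= October 28? ✓ → yes.
F: start October 11 < October 21? ✓; end October 19 <= October 28? ✓; start October 11 <= October 28? ✓ → yes.
U: start October 3 < October 21? ✓; end October 15 <= October 28? ✓; start October 3 <= October 28? ✓ → yes.
Result: D, F, U.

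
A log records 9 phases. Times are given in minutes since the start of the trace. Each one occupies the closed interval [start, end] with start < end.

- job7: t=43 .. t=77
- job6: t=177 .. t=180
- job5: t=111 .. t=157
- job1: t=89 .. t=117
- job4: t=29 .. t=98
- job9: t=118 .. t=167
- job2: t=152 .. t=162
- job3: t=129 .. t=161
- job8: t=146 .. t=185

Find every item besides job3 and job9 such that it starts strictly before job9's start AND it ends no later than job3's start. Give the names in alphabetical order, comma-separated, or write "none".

job1, job4, job7

Conditions: its start is strictly before job9's start (X.start < t=118) AND its end is no later than job3's start (X.end <= t=129).
job1: start t=89 < t=118? ✓; end t=117 <= t=129? ✓ → yes.
job2: start t=152 < t=118? ✗; end t=162 <= t=129? ✗ → no.
job4: start t=29 < t=118? ✓; end t=98 <= t=129? ✓ → yes.
job5: start t=111 < t=118? ✓; end t=157 <= t=129? ✗ → no.
job6: start t=177 < t=118? ✗; end t=180 <= t=129? ✗ → no.
job7: start t=43 < t=118? ✓; end t=77 <= t=129? ✓ → yes.
job8: start t=146 < t=118? ✗; end t=185 <= t=129? ✗ → no.
Result: job1, job4, job7.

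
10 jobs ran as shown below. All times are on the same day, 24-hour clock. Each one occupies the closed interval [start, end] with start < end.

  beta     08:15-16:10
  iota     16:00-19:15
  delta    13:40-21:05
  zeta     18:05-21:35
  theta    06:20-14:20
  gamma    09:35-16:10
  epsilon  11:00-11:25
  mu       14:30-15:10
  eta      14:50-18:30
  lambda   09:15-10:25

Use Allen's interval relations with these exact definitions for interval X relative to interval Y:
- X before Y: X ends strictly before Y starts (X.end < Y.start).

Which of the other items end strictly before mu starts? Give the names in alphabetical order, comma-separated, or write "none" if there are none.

epsilon, lambda, theta

Target mu = [14:30, 15:10].
beta [08:15, 16:10] → contains → no.
delta [13:40, 21:05] → contains → no.
epsilon [11:00, 11:25] → before → yes.
eta [14:50, 18:30] → overlapped-by → no.
gamma [09:35, 16:10] → contains → no.
iota [16:00, 19:15] → after → no.
lambda [09:15, 10:25] → before → yes.
theta [06:20, 14:20] → before → yes.
zeta [18:05, 21:35] → after → no.
Result: epsilon, lambda, theta.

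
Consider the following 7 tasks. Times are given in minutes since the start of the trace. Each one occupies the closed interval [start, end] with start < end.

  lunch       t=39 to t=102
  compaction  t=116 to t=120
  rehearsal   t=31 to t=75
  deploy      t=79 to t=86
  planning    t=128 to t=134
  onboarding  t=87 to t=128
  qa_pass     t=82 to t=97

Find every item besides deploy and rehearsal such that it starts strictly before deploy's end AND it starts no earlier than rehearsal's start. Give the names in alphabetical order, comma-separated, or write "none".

lunch, qa_pass

Conditions: its start is strictly before deploy's end (X.start < t=86) AND its start is no earlier than rehearsal's start (X.start >= t=31).
compaction: start t=116 < t=86? ✗; start t=116 >= t=31? ✓ → no.
lunch: start t=39 < t=86? ✓; start t=39 >= t=31? ✓ → yes.
onboarding: start t=87 < t=86? ✗; start t=87 >= t=31? ✓ → no.
planning: start t=128 < t=86? ✗; start t=128 >= t=31? ✓ → no.
qa_pass: start t=82 < t=86? ✓; start t=82 >= t=31? ✓ → yes.
Result: lunch, qa_pass.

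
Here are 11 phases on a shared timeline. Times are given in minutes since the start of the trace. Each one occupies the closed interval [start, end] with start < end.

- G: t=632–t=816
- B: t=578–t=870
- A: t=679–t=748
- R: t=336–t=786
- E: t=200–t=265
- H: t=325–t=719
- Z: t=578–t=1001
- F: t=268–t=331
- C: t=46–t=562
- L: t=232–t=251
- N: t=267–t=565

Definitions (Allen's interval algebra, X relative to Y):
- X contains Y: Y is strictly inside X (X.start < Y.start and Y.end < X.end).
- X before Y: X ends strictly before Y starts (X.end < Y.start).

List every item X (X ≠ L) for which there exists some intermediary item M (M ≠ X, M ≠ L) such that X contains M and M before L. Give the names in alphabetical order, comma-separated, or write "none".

none

Target L = [t=232, t=251].
Intermediaries M with M before L: none.
Union: none.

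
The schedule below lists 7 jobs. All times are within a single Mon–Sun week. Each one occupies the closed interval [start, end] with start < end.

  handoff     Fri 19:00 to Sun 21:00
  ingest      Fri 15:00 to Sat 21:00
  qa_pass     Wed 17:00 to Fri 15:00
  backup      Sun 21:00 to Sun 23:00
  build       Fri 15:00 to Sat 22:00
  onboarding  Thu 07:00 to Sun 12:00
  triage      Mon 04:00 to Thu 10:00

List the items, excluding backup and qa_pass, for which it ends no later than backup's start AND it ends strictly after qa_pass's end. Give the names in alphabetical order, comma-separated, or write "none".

build, handoff, ingest, onboarding

Conditions: its end is no later than backup's start (X.end <= Sun 21:00) AND its end is strictly after qa_pass's end (X.end > Fri 15:00).
build: end Sat 22:00 <= Sun 21:00? ✓; end Sat 22:00 > Fri 15:00? ✓ → yes.
handoff: end Sun 21:00 <= Sun 21:00? ✓; end Sun 21:00 > Fri 15:00? ✓ → yes.
ingest: end Sat 21:00 <= Sun 21:00? ✓; end Sat 21:00 > Fri 15:00? ✓ → yes.
onboarding: end Sun 12:00 <= Sun 21:00? ✓; end Sun 12:00 > Fri 15:00? ✓ → yes.
triage: end Thu 10:00 <= Sun 21:00? ✓; end Thu 10:00 > Fri 15:00? ✗ → no.
Result: build, handoff, ingest, onboarding.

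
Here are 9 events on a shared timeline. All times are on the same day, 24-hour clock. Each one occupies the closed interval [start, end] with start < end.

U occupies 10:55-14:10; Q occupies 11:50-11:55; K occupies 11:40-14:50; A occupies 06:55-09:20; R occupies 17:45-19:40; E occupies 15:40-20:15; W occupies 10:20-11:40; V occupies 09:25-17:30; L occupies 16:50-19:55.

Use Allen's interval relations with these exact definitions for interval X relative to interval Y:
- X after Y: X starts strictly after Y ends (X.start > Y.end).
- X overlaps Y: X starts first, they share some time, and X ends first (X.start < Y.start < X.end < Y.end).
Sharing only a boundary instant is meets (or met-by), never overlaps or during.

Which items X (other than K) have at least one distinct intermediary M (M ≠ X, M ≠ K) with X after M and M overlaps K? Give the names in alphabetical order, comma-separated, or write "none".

E, L, R

Target K = [11:40, 14:50].
Intermediaries M with M overlaps K: U.
Via U — items with X after U: E, L, R.
Union: E, L, R.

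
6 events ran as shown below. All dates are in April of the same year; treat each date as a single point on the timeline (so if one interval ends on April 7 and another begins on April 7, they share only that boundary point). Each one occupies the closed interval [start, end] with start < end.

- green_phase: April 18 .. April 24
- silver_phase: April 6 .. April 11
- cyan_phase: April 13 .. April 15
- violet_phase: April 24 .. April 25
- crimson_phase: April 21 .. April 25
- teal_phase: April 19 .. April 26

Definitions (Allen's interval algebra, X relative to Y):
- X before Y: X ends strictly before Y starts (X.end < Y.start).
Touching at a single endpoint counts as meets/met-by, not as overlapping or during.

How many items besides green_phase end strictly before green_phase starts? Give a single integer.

2

Target green_phase = [April 18, April 24].
crimson_phase [April 21, April 25] → overlapped-by → no.
cyan_phase [April 13, April 15] → before → counts.
silver_phase [April 6, April 11] → before → counts.
teal_phase [April 19, April 26] → overlapped-by → no.
violet_phase [April 24, April 25] → met-by → no.
Total: 2.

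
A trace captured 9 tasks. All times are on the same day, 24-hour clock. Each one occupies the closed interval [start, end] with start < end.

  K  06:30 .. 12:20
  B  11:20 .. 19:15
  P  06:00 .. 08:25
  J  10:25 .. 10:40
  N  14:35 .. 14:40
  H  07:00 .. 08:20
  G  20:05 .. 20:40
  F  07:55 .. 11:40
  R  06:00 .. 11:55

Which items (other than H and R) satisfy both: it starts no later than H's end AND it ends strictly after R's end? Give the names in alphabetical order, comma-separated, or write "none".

K

Conditions: its start is no later than H's end (X.start <= 08:20) AND its end is strictly after R's end (X.end > 11:55).
B: start 11:20 <= 08:20? ✗; end 19:15 > 11:55? ✓ → no.
F: start 07:55 <= 08:20? ✓; end 11:40 > 11:55? ✗ → no.
G: start 20:05 <= 08:20? ✗; end 20:40 > 11:55? ✓ → no.
J: start 10:25 <= 08:20? ✗; end 10:40 > 11:55? ✗ → no.
K: start 06:30 <= 08:20? ✓; end 12:20 > 11:55? ✓ → yes.
N: start 14:35 <= 08:20? ✗; end 14:40 > 11:55? ✓ → no.
P: start 06:00 <= 08:20? ✓; end 08:25 > 11:55? ✗ → no.
Result: K.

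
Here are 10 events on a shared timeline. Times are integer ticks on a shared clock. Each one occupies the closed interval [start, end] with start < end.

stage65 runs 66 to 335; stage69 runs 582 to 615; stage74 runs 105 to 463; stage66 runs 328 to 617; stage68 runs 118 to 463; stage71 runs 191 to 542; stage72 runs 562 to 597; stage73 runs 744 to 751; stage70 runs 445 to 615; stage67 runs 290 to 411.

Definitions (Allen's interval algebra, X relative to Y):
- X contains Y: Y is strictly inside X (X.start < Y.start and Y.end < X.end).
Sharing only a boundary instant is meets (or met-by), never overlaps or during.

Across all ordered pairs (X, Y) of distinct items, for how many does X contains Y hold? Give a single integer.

7

Checking all 90 ordered pairs for relation 'contains'; matching pairs in alphabetical order:
(stage66, stage69): stage66 contains stage69 ✓
(stage66, stage70): stage66 contains stage70 ✓
(stage66, stage72): stage66 contains stage72 ✓
(stage68, stage67): stage68 contains stage67 ✓
(stage70, stage72): stage70 contains stage72 ✓
(stage71, stage67): stage71 contains stage67 ✓
(stage74, stage67): stage74 contains stage67 ✓
Count: 7.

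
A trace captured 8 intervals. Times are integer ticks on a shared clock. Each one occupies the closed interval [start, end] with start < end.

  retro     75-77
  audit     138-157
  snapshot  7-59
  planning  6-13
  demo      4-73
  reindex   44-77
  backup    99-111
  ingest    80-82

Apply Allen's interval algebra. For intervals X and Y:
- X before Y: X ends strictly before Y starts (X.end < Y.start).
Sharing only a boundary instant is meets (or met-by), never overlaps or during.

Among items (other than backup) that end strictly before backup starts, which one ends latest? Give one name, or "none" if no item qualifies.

Target backup = [99, 111].
audit [138, 157] → after → excluded.
demo [4, 73] → before → candidate.
ingest [80, 82] → before → candidate.
planning [6, 13] → before → candidate.
reindex [44, 77] → before → candidate.
retro [75, 77] → before → candidate.
snapshot [7, 59] → before → candidate.
Among candidates, latest end is 82 → ingest.

ingest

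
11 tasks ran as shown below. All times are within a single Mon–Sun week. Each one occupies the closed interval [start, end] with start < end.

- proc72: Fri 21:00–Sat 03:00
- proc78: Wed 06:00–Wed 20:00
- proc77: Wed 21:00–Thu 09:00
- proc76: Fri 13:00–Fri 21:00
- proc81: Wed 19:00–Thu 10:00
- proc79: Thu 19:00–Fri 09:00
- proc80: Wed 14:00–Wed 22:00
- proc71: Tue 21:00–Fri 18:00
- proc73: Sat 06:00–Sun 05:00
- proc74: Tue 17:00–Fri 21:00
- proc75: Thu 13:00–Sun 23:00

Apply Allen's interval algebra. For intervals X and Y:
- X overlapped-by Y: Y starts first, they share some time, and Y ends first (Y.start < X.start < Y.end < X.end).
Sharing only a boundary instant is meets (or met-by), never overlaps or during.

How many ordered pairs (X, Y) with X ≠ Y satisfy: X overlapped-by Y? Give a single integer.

7

Checking all 110 ordered pairs for relation 'overlapped-by'; matching pairs in alphabetical order:
(proc75, proc71): proc75 overlapped-by proc71 ✓
(proc75, proc74): proc75 overlapped-by proc74 ✓
(proc76, proc71): proc76 overlapped-by proc71 ✓
(proc77, proc80): proc77 overlapped-by proc80 ✓
(proc80, proc78): proc80 overlapped-by proc78 ✓
(proc81, proc78): proc81 overlapped-by proc78 ✓
(proc81, proc80): proc81 overlapped-by proc80 ✓
Count: 7.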